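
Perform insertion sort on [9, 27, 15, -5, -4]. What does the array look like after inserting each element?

First element 9 is already 'sorted'
Insert 27: shifted 0 elements -> [9, 27, 15, -5, -4]
Insert 15: shifted 1 elements -> [9, 15, 27, -5, -4]
Insert -5: shifted 3 elements -> [-5, 9, 15, 27, -4]
Insert -4: shifted 3 elements -> [-5, -4, 9, 15, 27]


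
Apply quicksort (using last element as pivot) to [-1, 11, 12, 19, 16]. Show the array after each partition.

Partition 1: pivot=16 at index 3 -> [-1, 11, 12, 16, 19]
Partition 2: pivot=12 at index 2 -> [-1, 11, 12, 16, 19]
Partition 3: pivot=11 at index 1 -> [-1, 11, 12, 16, 19]


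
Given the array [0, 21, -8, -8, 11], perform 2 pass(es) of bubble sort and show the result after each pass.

After pass 1: [0, -8, -8, 11, 21] (3 swaps)
After pass 2: [-8, -8, 0, 11, 21] (2 swaps)
Total swaps: 5


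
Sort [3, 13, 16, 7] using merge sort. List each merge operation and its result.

Divide and conquer:
  Merge [3] + [13] -> [3, 13]
  Merge [16] + [7] -> [7, 16]
  Merge [3, 13] + [7, 16] -> [3, 7, 13, 16]


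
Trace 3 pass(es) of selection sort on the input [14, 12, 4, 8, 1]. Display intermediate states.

Pass 1: Select minimum 1 at index 4, swap -> [1, 12, 4, 8, 14]
Pass 2: Select minimum 4 at index 2, swap -> [1, 4, 12, 8, 14]
Pass 3: Select minimum 8 at index 3, swap -> [1, 4, 8, 12, 14]


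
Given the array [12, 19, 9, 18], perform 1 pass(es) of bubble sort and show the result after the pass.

After pass 1: [12, 9, 18, 19] (2 swaps)
Total swaps: 2


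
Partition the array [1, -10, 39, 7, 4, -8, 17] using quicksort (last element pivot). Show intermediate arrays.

Partition 1: pivot=17 at index 5 -> [1, -10, 7, 4, -8, 17, 39]
Partition 2: pivot=-8 at index 1 -> [-10, -8, 7, 4, 1, 17, 39]
Partition 3: pivot=1 at index 2 -> [-10, -8, 1, 4, 7, 17, 39]
Partition 4: pivot=7 at index 4 -> [-10, -8, 1, 4, 7, 17, 39]


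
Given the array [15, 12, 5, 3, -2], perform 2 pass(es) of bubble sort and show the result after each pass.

After pass 1: [12, 5, 3, -2, 15] (4 swaps)
After pass 2: [5, 3, -2, 12, 15] (3 swaps)
Total swaps: 7


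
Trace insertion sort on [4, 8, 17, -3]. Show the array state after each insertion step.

First element 4 is already 'sorted'
Insert 8: shifted 0 elements -> [4, 8, 17, -3]
Insert 17: shifted 0 elements -> [4, 8, 17, -3]
Insert -3: shifted 3 elements -> [-3, 4, 8, 17]


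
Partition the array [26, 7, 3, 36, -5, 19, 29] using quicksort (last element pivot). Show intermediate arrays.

Partition 1: pivot=29 at index 5 -> [26, 7, 3, -5, 19, 29, 36]
Partition 2: pivot=19 at index 3 -> [7, 3, -5, 19, 26, 29, 36]
Partition 3: pivot=-5 at index 0 -> [-5, 3, 7, 19, 26, 29, 36]
Partition 4: pivot=7 at index 2 -> [-5, 3, 7, 19, 26, 29, 36]


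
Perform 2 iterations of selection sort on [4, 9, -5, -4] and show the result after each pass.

Pass 1: Select minimum -5 at index 2, swap -> [-5, 9, 4, -4]
Pass 2: Select minimum -4 at index 3, swap -> [-5, -4, 4, 9]


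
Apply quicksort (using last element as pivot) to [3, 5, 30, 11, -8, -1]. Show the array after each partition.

Partition 1: pivot=-1 at index 1 -> [-8, -1, 30, 11, 3, 5]
Partition 2: pivot=5 at index 3 -> [-8, -1, 3, 5, 30, 11]
Partition 3: pivot=11 at index 4 -> [-8, -1, 3, 5, 11, 30]


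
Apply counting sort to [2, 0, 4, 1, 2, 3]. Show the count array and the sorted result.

Count array: [1, 1, 2, 1, 1]
(count[i] = number of elements equal to i)
Cumulative count: [1, 2, 4, 5, 6]
Sorted: [0, 1, 2, 2, 3, 4]


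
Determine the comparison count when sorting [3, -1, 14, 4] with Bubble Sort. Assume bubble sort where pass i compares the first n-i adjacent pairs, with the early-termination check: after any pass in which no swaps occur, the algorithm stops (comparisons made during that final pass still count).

Pass 1: compare adjacent pairs (0,1)..(2,3) = 3 comparison(s), 2 swap(s) -> [-1, 3, 4, 14]
Pass 2: compare adjacent pairs (0,1)..(1,2) = 2 comparison(s), 0 swap(s) -> [-1, 3, 4, 14]
No swaps in this pass, so bubble sort stops here.
Total comparisons: 3 + 2 = 5


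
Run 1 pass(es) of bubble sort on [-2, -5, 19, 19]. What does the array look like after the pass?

After pass 1: [-5, -2, 19, 19] (1 swaps)
Total swaps: 1


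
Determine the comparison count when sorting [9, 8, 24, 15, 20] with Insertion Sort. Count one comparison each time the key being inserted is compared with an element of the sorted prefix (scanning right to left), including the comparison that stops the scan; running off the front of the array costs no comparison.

Insert 8: 9 > 8 (shift), reached front = 1 comparison(s) -> [8, 9, 24, 15, 20]
Insert 24: 9 <= 24 (stop) = 1 comparison(s) -> [8, 9, 24, 15, 20]
Insert 15: 24 > 15 (shift), 9 <= 15 (stop) = 2 comparison(s) -> [8, 9, 15, 24, 20]
Insert 20: 24 > 20 (shift), 15 <= 20 (stop) = 2 comparison(s) -> [8, 9, 15, 20, 24]
Total comparisons: 1 + 1 + 2 + 2 = 6


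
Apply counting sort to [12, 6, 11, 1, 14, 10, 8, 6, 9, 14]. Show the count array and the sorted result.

Count array: [0, 1, 0, 0, 0, 0, 2, 0, 1, 1, 1, 1, 1, 0, 2]
(count[i] = number of elements equal to i)
Cumulative count: [0, 1, 1, 1, 1, 1, 3, 3, 4, 5, 6, 7, 8, 8, 10]
Sorted: [1, 6, 6, 8, 9, 10, 11, 12, 14, 14]


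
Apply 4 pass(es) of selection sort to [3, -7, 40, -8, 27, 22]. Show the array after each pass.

Pass 1: Select minimum -8 at index 3, swap -> [-8, -7, 40, 3, 27, 22]
Pass 2: Select minimum -7 at index 1, swap -> [-8, -7, 40, 3, 27, 22]
Pass 3: Select minimum 3 at index 3, swap -> [-8, -7, 3, 40, 27, 22]
Pass 4: Select minimum 22 at index 5, swap -> [-8, -7, 3, 22, 27, 40]


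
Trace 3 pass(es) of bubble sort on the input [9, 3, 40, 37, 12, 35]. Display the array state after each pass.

After pass 1: [3, 9, 37, 12, 35, 40] (4 swaps)
After pass 2: [3, 9, 12, 35, 37, 40] (2 swaps)
After pass 3: [3, 9, 12, 35, 37, 40] (0 swaps)
Total swaps: 6


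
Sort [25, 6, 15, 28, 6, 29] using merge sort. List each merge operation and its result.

Divide and conquer:
  Merge [6] + [15] -> [6, 15]
  Merge [25] + [6, 15] -> [6, 15, 25]
  Merge [6] + [29] -> [6, 29]
  Merge [28] + [6, 29] -> [6, 28, 29]
  Merge [6, 15, 25] + [6, 28, 29] -> [6, 6, 15, 25, 28, 29]


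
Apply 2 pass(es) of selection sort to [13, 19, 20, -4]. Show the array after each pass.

Pass 1: Select minimum -4 at index 3, swap -> [-4, 19, 20, 13]
Pass 2: Select minimum 13 at index 3, swap -> [-4, 13, 20, 19]


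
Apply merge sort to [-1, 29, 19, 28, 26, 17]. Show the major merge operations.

Divide and conquer:
  Merge [29] + [19] -> [19, 29]
  Merge [-1] + [19, 29] -> [-1, 19, 29]
  Merge [26] + [17] -> [17, 26]
  Merge [28] + [17, 26] -> [17, 26, 28]
  Merge [-1, 19, 29] + [17, 26, 28] -> [-1, 17, 19, 26, 28, 29]


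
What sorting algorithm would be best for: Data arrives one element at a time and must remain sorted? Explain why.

Best choice: Insertion sort
Reason: Insertion sort naturally handles online/streaming input by inserting each new element into sorted position


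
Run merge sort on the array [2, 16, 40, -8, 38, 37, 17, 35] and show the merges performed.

Divide and conquer:
  Merge [2] + [16] -> [2, 16]
  Merge [40] + [-8] -> [-8, 40]
  Merge [2, 16] + [-8, 40] -> [-8, 2, 16, 40]
  Merge [38] + [37] -> [37, 38]
  Merge [17] + [35] -> [17, 35]
  Merge [37, 38] + [17, 35] -> [17, 35, 37, 38]
  Merge [-8, 2, 16, 40] + [17, 35, 37, 38] -> [-8, 2, 16, 17, 35, 37, 38, 40]


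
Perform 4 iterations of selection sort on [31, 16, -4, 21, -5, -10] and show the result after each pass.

Pass 1: Select minimum -10 at index 5, swap -> [-10, 16, -4, 21, -5, 31]
Pass 2: Select minimum -5 at index 4, swap -> [-10, -5, -4, 21, 16, 31]
Pass 3: Select minimum -4 at index 2, swap -> [-10, -5, -4, 21, 16, 31]
Pass 4: Select minimum 16 at index 4, swap -> [-10, -5, -4, 16, 21, 31]


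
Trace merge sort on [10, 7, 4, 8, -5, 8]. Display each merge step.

Divide and conquer:
  Merge [7] + [4] -> [4, 7]
  Merge [10] + [4, 7] -> [4, 7, 10]
  Merge [-5] + [8] -> [-5, 8]
  Merge [8] + [-5, 8] -> [-5, 8, 8]
  Merge [4, 7, 10] + [-5, 8, 8] -> [-5, 4, 7, 8, 8, 10]


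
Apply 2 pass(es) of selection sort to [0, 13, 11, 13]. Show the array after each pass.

Pass 1: Select minimum 0 at index 0, swap -> [0, 13, 11, 13]
Pass 2: Select minimum 11 at index 2, swap -> [0, 11, 13, 13]


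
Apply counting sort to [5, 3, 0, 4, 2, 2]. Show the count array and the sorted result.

Count array: [1, 0, 2, 1, 1, 1]
(count[i] = number of elements equal to i)
Cumulative count: [1, 1, 3, 4, 5, 6]
Sorted: [0, 2, 2, 3, 4, 5]


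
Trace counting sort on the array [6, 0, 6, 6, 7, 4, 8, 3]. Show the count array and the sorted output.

Count array: [1, 0, 0, 1, 1, 0, 3, 1, 1]
(count[i] = number of elements equal to i)
Cumulative count: [1, 1, 1, 2, 3, 3, 6, 7, 8]
Sorted: [0, 3, 4, 6, 6, 6, 7, 8]


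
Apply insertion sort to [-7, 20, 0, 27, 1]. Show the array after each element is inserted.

First element -7 is already 'sorted'
Insert 20: shifted 0 elements -> [-7, 20, 0, 27, 1]
Insert 0: shifted 1 elements -> [-7, 0, 20, 27, 1]
Insert 27: shifted 0 elements -> [-7, 0, 20, 27, 1]
Insert 1: shifted 2 elements -> [-7, 0, 1, 20, 27]


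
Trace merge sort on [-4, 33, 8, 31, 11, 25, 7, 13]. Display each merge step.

Divide and conquer:
  Merge [-4] + [33] -> [-4, 33]
  Merge [8] + [31] -> [8, 31]
  Merge [-4, 33] + [8, 31] -> [-4, 8, 31, 33]
  Merge [11] + [25] -> [11, 25]
  Merge [7] + [13] -> [7, 13]
  Merge [11, 25] + [7, 13] -> [7, 11, 13, 25]
  Merge [-4, 8, 31, 33] + [7, 11, 13, 25] -> [-4, 7, 8, 11, 13, 25, 31, 33]


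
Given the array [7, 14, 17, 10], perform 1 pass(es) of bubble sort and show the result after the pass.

After pass 1: [7, 14, 10, 17] (1 swaps)
Total swaps: 1


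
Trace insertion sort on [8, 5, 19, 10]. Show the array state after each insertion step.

First element 8 is already 'sorted'
Insert 5: shifted 1 elements -> [5, 8, 19, 10]
Insert 19: shifted 0 elements -> [5, 8, 19, 10]
Insert 10: shifted 1 elements -> [5, 8, 10, 19]


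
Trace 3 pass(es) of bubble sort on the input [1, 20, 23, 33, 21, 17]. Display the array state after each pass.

After pass 1: [1, 20, 23, 21, 17, 33] (2 swaps)
After pass 2: [1, 20, 21, 17, 23, 33] (2 swaps)
After pass 3: [1, 20, 17, 21, 23, 33] (1 swaps)
Total swaps: 5


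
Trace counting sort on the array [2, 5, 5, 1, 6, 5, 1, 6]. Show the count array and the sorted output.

Count array: [0, 2, 1, 0, 0, 3, 2]
(count[i] = number of elements equal to i)
Cumulative count: [0, 2, 3, 3, 3, 6, 8]
Sorted: [1, 1, 2, 5, 5, 5, 6, 6]


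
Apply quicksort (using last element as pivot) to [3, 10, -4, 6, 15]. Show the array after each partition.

Partition 1: pivot=15 at index 4 -> [3, 10, -4, 6, 15]
Partition 2: pivot=6 at index 2 -> [3, -4, 6, 10, 15]
Partition 3: pivot=-4 at index 0 -> [-4, 3, 6, 10, 15]


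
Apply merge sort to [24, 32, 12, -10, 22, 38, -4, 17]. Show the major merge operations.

Divide and conquer:
  Merge [24] + [32] -> [24, 32]
  Merge [12] + [-10] -> [-10, 12]
  Merge [24, 32] + [-10, 12] -> [-10, 12, 24, 32]
  Merge [22] + [38] -> [22, 38]
  Merge [-4] + [17] -> [-4, 17]
  Merge [22, 38] + [-4, 17] -> [-4, 17, 22, 38]
  Merge [-10, 12, 24, 32] + [-4, 17, 22, 38] -> [-10, -4, 12, 17, 22, 24, 32, 38]


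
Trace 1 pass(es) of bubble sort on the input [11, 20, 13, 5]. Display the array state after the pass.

After pass 1: [11, 13, 5, 20] (2 swaps)
Total swaps: 2


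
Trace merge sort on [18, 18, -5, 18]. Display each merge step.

Divide and conquer:
  Merge [18] + [18] -> [18, 18]
  Merge [-5] + [18] -> [-5, 18]
  Merge [18, 18] + [-5, 18] -> [-5, 18, 18, 18]


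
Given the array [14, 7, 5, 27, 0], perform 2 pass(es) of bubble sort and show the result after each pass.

After pass 1: [7, 5, 14, 0, 27] (3 swaps)
After pass 2: [5, 7, 0, 14, 27] (2 swaps)
Total swaps: 5


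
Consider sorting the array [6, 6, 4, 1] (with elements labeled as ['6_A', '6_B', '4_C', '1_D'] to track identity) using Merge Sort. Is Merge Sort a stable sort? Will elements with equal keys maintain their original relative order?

Trace Merge Sort on the labeled array (the key is the number; the letter only tracks identity):
  Merge [6_A] + [6_B] -> [6_A, 6_B]
  Merge [4_C] + [1_D] -> [1_D, 4_C]
  Merge [6_A, 6_B] + [1_D, 4_C] -> [1_D, 4_C, 6_A, 6_B]
Final order: [1_D, 4_C, 6_A, 6_B]
Equal keys:
  value 6: originally 6_A, 6_B; after sorting 6_A, 6_B -> order preserved
All equal keys kept their original relative order. Merge Sort is stable: when the heads of the two halves are equal the merge takes from the left half first.
Answer: Stable


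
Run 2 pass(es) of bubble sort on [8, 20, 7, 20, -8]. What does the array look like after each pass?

After pass 1: [8, 7, 20, -8, 20] (2 swaps)
After pass 2: [7, 8, -8, 20, 20] (2 swaps)
Total swaps: 4


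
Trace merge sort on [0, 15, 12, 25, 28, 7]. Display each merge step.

Divide and conquer:
  Merge [15] + [12] -> [12, 15]
  Merge [0] + [12, 15] -> [0, 12, 15]
  Merge [28] + [7] -> [7, 28]
  Merge [25] + [7, 28] -> [7, 25, 28]
  Merge [0, 12, 15] + [7, 25, 28] -> [0, 7, 12, 15, 25, 28]


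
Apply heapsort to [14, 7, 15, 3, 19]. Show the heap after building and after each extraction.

Build heap: [19, 14, 15, 3, 7]
Extract 19: [15, 14, 7, 3, 19]
Extract 15: [14, 3, 7, 15, 19]
Extract 14: [7, 3, 14, 15, 19]
Extract 7: [3, 7, 14, 15, 19]


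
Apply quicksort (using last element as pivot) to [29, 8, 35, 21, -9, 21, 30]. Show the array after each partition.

Partition 1: pivot=30 at index 5 -> [29, 8, 21, -9, 21, 30, 35]
Partition 2: pivot=21 at index 3 -> [8, 21, -9, 21, 29, 30, 35]
Partition 3: pivot=-9 at index 0 -> [-9, 21, 8, 21, 29, 30, 35]
Partition 4: pivot=8 at index 1 -> [-9, 8, 21, 21, 29, 30, 35]


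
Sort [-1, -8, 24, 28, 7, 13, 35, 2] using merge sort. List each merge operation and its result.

Divide and conquer:
  Merge [-1] + [-8] -> [-8, -1]
  Merge [24] + [28] -> [24, 28]
  Merge [-8, -1] + [24, 28] -> [-8, -1, 24, 28]
  Merge [7] + [13] -> [7, 13]
  Merge [35] + [2] -> [2, 35]
  Merge [7, 13] + [2, 35] -> [2, 7, 13, 35]
  Merge [-8, -1, 24, 28] + [2, 7, 13, 35] -> [-8, -1, 2, 7, 13, 24, 28, 35]


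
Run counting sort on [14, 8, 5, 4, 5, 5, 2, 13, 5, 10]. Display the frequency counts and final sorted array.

Count array: [0, 0, 1, 0, 1, 4, 0, 0, 1, 0, 1, 0, 0, 1, 1]
(count[i] = number of elements equal to i)
Cumulative count: [0, 0, 1, 1, 2, 6, 6, 6, 7, 7, 8, 8, 8, 9, 10]
Sorted: [2, 4, 5, 5, 5, 5, 8, 10, 13, 14]


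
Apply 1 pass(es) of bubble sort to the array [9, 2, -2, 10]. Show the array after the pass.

After pass 1: [2, -2, 9, 10] (2 swaps)
Total swaps: 2


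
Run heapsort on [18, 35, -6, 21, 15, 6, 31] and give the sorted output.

Build heap: [35, 21, 31, 18, 15, 6, -6]
Extract 35: [31, 21, 6, 18, 15, -6, 35]
Extract 31: [21, 18, 6, -6, 15, 31, 35]
Extract 21: [18, 15, 6, -6, 21, 31, 35]
Extract 18: [15, -6, 6, 18, 21, 31, 35]
Extract 15: [6, -6, 15, 18, 21, 31, 35]
Extract 6: [-6, 6, 15, 18, 21, 31, 35]


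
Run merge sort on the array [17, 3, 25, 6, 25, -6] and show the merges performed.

Divide and conquer:
  Merge [3] + [25] -> [3, 25]
  Merge [17] + [3, 25] -> [3, 17, 25]
  Merge [25] + [-6] -> [-6, 25]
  Merge [6] + [-6, 25] -> [-6, 6, 25]
  Merge [3, 17, 25] + [-6, 6, 25] -> [-6, 3, 6, 17, 25, 25]


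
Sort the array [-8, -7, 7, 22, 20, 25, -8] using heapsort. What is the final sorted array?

Build heap: [25, 22, 7, -7, 20, -8, -8]
Extract 25: [22, 20, 7, -7, -8, -8, 25]
Extract 22: [20, -7, 7, -8, -8, 22, 25]
Extract 20: [7, -7, -8, -8, 20, 22, 25]
Extract 7: [-7, -8, -8, 7, 20, 22, 25]
Extract -7: [-8, -8, -7, 7, 20, 22, 25]
Extract -8: [-8, -8, -7, 7, 20, 22, 25]


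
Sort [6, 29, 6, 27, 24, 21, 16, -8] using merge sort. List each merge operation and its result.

Divide and conquer:
  Merge [6] + [29] -> [6, 29]
  Merge [6] + [27] -> [6, 27]
  Merge [6, 29] + [6, 27] -> [6, 6, 27, 29]
  Merge [24] + [21] -> [21, 24]
  Merge [16] + [-8] -> [-8, 16]
  Merge [21, 24] + [-8, 16] -> [-8, 16, 21, 24]
  Merge [6, 6, 27, 29] + [-8, 16, 21, 24] -> [-8, 6, 6, 16, 21, 24, 27, 29]


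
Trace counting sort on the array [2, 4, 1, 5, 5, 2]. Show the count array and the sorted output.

Count array: [0, 1, 2, 0, 1, 2]
(count[i] = number of elements equal to i)
Cumulative count: [0, 1, 3, 3, 4, 6]
Sorted: [1, 2, 2, 4, 5, 5]


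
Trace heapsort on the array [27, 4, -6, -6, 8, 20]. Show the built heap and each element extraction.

Build heap: [27, 8, 20, -6, 4, -6]
Extract 27: [20, 8, -6, -6, 4, 27]
Extract 20: [8, 4, -6, -6, 20, 27]
Extract 8: [4, -6, -6, 8, 20, 27]
Extract 4: [-6, -6, 4, 8, 20, 27]
Extract -6: [-6, -6, 4, 8, 20, 27]


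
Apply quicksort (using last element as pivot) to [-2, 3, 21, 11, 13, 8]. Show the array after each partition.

Partition 1: pivot=8 at index 2 -> [-2, 3, 8, 11, 13, 21]
Partition 2: pivot=3 at index 1 -> [-2, 3, 8, 11, 13, 21]
Partition 3: pivot=21 at index 5 -> [-2, 3, 8, 11, 13, 21]
Partition 4: pivot=13 at index 4 -> [-2, 3, 8, 11, 13, 21]


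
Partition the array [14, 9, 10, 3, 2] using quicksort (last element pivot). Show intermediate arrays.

Partition 1: pivot=2 at index 0 -> [2, 9, 10, 3, 14]
Partition 2: pivot=14 at index 4 -> [2, 9, 10, 3, 14]
Partition 3: pivot=3 at index 1 -> [2, 3, 10, 9, 14]
Partition 4: pivot=9 at index 2 -> [2, 3, 9, 10, 14]


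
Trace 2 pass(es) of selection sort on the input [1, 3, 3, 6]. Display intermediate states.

Pass 1: Select minimum 1 at index 0, swap -> [1, 3, 3, 6]
Pass 2: Select minimum 3 at index 1, swap -> [1, 3, 3, 6]


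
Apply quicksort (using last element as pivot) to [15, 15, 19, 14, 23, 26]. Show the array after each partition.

Partition 1: pivot=26 at index 5 -> [15, 15, 19, 14, 23, 26]
Partition 2: pivot=23 at index 4 -> [15, 15, 19, 14, 23, 26]
Partition 3: pivot=14 at index 0 -> [14, 15, 19, 15, 23, 26]
Partition 4: pivot=15 at index 2 -> [14, 15, 15, 19, 23, 26]


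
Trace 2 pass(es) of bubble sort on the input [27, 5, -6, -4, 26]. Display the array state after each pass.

After pass 1: [5, -6, -4, 26, 27] (4 swaps)
After pass 2: [-6, -4, 5, 26, 27] (2 swaps)
Total swaps: 6


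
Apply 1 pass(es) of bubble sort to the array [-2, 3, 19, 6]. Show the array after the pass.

After pass 1: [-2, 3, 6, 19] (1 swaps)
Total swaps: 1


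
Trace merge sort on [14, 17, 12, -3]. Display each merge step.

Divide and conquer:
  Merge [14] + [17] -> [14, 17]
  Merge [12] + [-3] -> [-3, 12]
  Merge [14, 17] + [-3, 12] -> [-3, 12, 14, 17]


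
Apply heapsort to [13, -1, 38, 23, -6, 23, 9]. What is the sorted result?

Build heap: [38, 23, 23, -1, -6, 13, 9]
Extract 38: [23, 9, 23, -1, -6, 13, 38]
Extract 23: [23, 9, 13, -1, -6, 23, 38]
Extract 23: [13, 9, -6, -1, 23, 23, 38]
Extract 13: [9, -1, -6, 13, 23, 23, 38]
Extract 9: [-1, -6, 9, 13, 23, 23, 38]
Extract -1: [-6, -1, 9, 13, 23, 23, 38]


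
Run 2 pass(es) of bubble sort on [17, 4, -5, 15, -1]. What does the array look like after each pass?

After pass 1: [4, -5, 15, -1, 17] (4 swaps)
After pass 2: [-5, 4, -1, 15, 17] (2 swaps)
Total swaps: 6


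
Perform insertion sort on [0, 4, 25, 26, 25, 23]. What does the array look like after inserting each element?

First element 0 is already 'sorted'
Insert 4: shifted 0 elements -> [0, 4, 25, 26, 25, 23]
Insert 25: shifted 0 elements -> [0, 4, 25, 26, 25, 23]
Insert 26: shifted 0 elements -> [0, 4, 25, 26, 25, 23]
Insert 25: shifted 1 elements -> [0, 4, 25, 25, 26, 23]
Insert 23: shifted 3 elements -> [0, 4, 23, 25, 25, 26]


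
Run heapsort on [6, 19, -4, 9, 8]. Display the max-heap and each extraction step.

Build heap: [19, 9, -4, 6, 8]
Extract 19: [9, 8, -4, 6, 19]
Extract 9: [8, 6, -4, 9, 19]
Extract 8: [6, -4, 8, 9, 19]
Extract 6: [-4, 6, 8, 9, 19]


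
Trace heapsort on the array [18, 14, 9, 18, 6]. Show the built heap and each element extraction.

Build heap: [18, 18, 9, 14, 6]
Extract 18: [18, 14, 9, 6, 18]
Extract 18: [14, 6, 9, 18, 18]
Extract 14: [9, 6, 14, 18, 18]
Extract 9: [6, 9, 14, 18, 18]


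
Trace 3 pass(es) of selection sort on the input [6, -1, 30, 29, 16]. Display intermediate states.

Pass 1: Select minimum -1 at index 1, swap -> [-1, 6, 30, 29, 16]
Pass 2: Select minimum 6 at index 1, swap -> [-1, 6, 30, 29, 16]
Pass 3: Select minimum 16 at index 4, swap -> [-1, 6, 16, 29, 30]


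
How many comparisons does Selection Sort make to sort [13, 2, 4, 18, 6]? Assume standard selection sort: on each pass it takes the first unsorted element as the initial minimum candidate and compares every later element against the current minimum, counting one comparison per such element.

Pass 1: scan indices 1..4 for the minimum = 4 comparison(s); min is 2, place at index 0 -> [2, 13, 4, 18, 6]
Pass 2: scan indices 2..4 for the minimum = 3 comparison(s); min is 4, place at index 1 -> [2, 4, 13, 18, 6]
Pass 3: scan indices 3..4 for the minimum = 2 comparison(s); min is 6, place at index 2 -> [2, 4, 6, 18, 13]
Pass 4: scan indices 4..4 for the minimum = 1 comparison(s); min is 13, place at index 3 -> [2, 4, 6, 13, 18]
Selection sort always scans the whole unsorted suffix, so the count is (n-1) + (n-2) + ... + 1 = n(n-1)/2 = 5*4/2 = 10 regardless of the input order.
Total comparisons: 4 + 3 + 2 + 1 = 10


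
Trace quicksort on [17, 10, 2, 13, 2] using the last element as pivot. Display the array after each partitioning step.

Partition 1: pivot=2 at index 1 -> [2, 2, 17, 13, 10]
Partition 2: pivot=10 at index 2 -> [2, 2, 10, 13, 17]
Partition 3: pivot=17 at index 4 -> [2, 2, 10, 13, 17]


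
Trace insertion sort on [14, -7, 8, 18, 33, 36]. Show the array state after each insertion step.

First element 14 is already 'sorted'
Insert -7: shifted 1 elements -> [-7, 14, 8, 18, 33, 36]
Insert 8: shifted 1 elements -> [-7, 8, 14, 18, 33, 36]
Insert 18: shifted 0 elements -> [-7, 8, 14, 18, 33, 36]
Insert 33: shifted 0 elements -> [-7, 8, 14, 18, 33, 36]
Insert 36: shifted 0 elements -> [-7, 8, 14, 18, 33, 36]


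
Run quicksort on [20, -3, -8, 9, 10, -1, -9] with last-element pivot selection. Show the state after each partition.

Partition 1: pivot=-9 at index 0 -> [-9, -3, -8, 9, 10, -1, 20]
Partition 2: pivot=20 at index 6 -> [-9, -3, -8, 9, 10, -1, 20]
Partition 3: pivot=-1 at index 3 -> [-9, -3, -8, -1, 10, 9, 20]
Partition 4: pivot=-8 at index 1 -> [-9, -8, -3, -1, 10, 9, 20]
Partition 5: pivot=9 at index 4 -> [-9, -8, -3, -1, 9, 10, 20]


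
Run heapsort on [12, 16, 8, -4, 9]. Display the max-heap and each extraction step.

Build heap: [16, 12, 8, -4, 9]
Extract 16: [12, 9, 8, -4, 16]
Extract 12: [9, -4, 8, 12, 16]
Extract 9: [8, -4, 9, 12, 16]
Extract 8: [-4, 8, 9, 12, 16]


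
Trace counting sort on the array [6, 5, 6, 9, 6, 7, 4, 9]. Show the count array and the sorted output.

Count array: [0, 0, 0, 0, 1, 1, 3, 1, 0, 2]
(count[i] = number of elements equal to i)
Cumulative count: [0, 0, 0, 0, 1, 2, 5, 6, 6, 8]
Sorted: [4, 5, 6, 6, 6, 7, 9, 9]


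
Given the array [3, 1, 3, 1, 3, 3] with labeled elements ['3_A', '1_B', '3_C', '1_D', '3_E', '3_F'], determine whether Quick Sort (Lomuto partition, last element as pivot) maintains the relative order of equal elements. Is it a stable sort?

Trace Quick Sort on the labeled array (the key is the number; the letter only tracks identity):
  Partition indices 0..5 around pivot 3_F -> [3_A, 1_B, 3_C, 1_D, 3_E, 3_F]
  Partition indices 0..4 around pivot 3_E -> [3_A, 1_B, 3_C, 1_D, 3_E, 3_F]
  Partition indices 0..3 around pivot 1_D -> [1_B, 1_D, 3_C, 3_A, 3_E, 3_F]
  Partition indices 2..3 around pivot 3_A -> [1_B, 1_D, 3_C, 3_A, 3_E, 3_F]
Final order: [1_B, 1_D, 3_C, 3_A, 3_E, 3_F]
Equal keys:
  value 1: originally 1_B, 1_D; after sorting 1_B, 1_D -> order preserved
  value 3: originally 3_A, 3_C, 3_E, 3_F; after sorting 3_C, 3_A, 3_E, 3_F -> order changed
Equal keys were reordered, so Quick Sort is not stable: partition swaps elements across long distances and can reorder equal keys. (One such input is enough; an unstable sort may happen to preserve order on other inputs, but it gives no guarantee.)
Answer: Not stable


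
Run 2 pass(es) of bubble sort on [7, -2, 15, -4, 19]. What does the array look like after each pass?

After pass 1: [-2, 7, -4, 15, 19] (2 swaps)
After pass 2: [-2, -4, 7, 15, 19] (1 swaps)
Total swaps: 3


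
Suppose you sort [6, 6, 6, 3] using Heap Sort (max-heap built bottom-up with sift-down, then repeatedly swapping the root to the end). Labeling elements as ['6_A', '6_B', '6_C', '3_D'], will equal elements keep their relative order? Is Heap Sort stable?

Trace Heap Sort on the labeled array (the key is the number; the letter only tracks identity):
  Build max-heap: [6_A, 6_B, 6_C, 3_D]
  Swap root 6_A to index 3, re-heapify first 3 -> [6_B, 3_D, 6_C, 6_A]
  Swap root 6_B to index 2, re-heapify first 2 -> [6_C, 3_D, 6_B, 6_A]
  Swap root 6_C to index 1, re-heapify first 1 -> [3_D, 6_C, 6_B, 6_A]
Final order: [3_D, 6_C, 6_B, 6_A]
Equal keys:
  value 6: originally 6_A, 6_B, 6_C; after sorting 6_C, 6_B, 6_A -> order changed
Equal keys were reordered, so Heap Sort is not stable: heap construction and root-to-end swaps move elements without regard to the original order of equal keys. (One such input is enough; an unstable sort may happen to preserve order on other inputs, but it gives no guarantee.)
Answer: Not stable


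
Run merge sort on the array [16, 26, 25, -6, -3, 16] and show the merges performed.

Divide and conquer:
  Merge [26] + [25] -> [25, 26]
  Merge [16] + [25, 26] -> [16, 25, 26]
  Merge [-3] + [16] -> [-3, 16]
  Merge [-6] + [-3, 16] -> [-6, -3, 16]
  Merge [16, 25, 26] + [-6, -3, 16] -> [-6, -3, 16, 16, 25, 26]


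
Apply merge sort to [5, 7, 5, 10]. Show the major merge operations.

Divide and conquer:
  Merge [5] + [7] -> [5, 7]
  Merge [5] + [10] -> [5, 10]
  Merge [5, 7] + [5, 10] -> [5, 5, 7, 10]


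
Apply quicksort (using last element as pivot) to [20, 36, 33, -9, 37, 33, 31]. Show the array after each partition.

Partition 1: pivot=31 at index 2 -> [20, -9, 31, 36, 37, 33, 33]
Partition 2: pivot=-9 at index 0 -> [-9, 20, 31, 36, 37, 33, 33]
Partition 3: pivot=33 at index 4 -> [-9, 20, 31, 33, 33, 36, 37]
Partition 4: pivot=37 at index 6 -> [-9, 20, 31, 33, 33, 36, 37]


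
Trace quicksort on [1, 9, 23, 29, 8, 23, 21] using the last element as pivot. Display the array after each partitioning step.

Partition 1: pivot=21 at index 3 -> [1, 9, 8, 21, 23, 23, 29]
Partition 2: pivot=8 at index 1 -> [1, 8, 9, 21, 23, 23, 29]
Partition 3: pivot=29 at index 6 -> [1, 8, 9, 21, 23, 23, 29]
Partition 4: pivot=23 at index 5 -> [1, 8, 9, 21, 23, 23, 29]


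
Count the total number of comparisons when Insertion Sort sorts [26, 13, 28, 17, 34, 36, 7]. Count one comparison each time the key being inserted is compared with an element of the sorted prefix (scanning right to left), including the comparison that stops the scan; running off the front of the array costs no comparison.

Insert 13: 26 > 13 (shift), reached front = 1 comparison(s) -> [13, 26, 28, 17, 34, 36, 7]
Insert 28: 26 <= 28 (stop) = 1 comparison(s) -> [13, 26, 28, 17, 34, 36, 7]
Insert 17: 28 > 17 (shift), 26 > 17 (shift), 13 <= 17 (stop) = 3 comparison(s) -> [13, 17, 26, 28, 34, 36, 7]
Insert 34: 28 <= 34 (stop) = 1 comparison(s) -> [13, 17, 26, 28, 34, 36, 7]
Insert 36: 34 <= 36 (stop) = 1 comparison(s) -> [13, 17, 26, 28, 34, 36, 7]
Insert 7: 36 > 7 (shift), 34 > 7 (shift), 28 > 7 (shift), 26 > 7 (shift), 17 > 7 (shift), 13 > 7 (shift), reached front = 6 comparison(s) -> [7, 13, 17, 26, 28, 34, 36]
Total comparisons: 1 + 1 + 3 + 1 + 1 + 6 = 13


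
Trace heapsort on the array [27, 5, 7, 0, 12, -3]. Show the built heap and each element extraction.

Build heap: [27, 12, 7, 0, 5, -3]
Extract 27: [12, 5, 7, 0, -3, 27]
Extract 12: [7, 5, -3, 0, 12, 27]
Extract 7: [5, 0, -3, 7, 12, 27]
Extract 5: [0, -3, 5, 7, 12, 27]
Extract 0: [-3, 0, 5, 7, 12, 27]


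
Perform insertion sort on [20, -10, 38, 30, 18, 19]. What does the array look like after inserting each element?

First element 20 is already 'sorted'
Insert -10: shifted 1 elements -> [-10, 20, 38, 30, 18, 19]
Insert 38: shifted 0 elements -> [-10, 20, 38, 30, 18, 19]
Insert 30: shifted 1 elements -> [-10, 20, 30, 38, 18, 19]
Insert 18: shifted 3 elements -> [-10, 18, 20, 30, 38, 19]
Insert 19: shifted 3 elements -> [-10, 18, 19, 20, 30, 38]


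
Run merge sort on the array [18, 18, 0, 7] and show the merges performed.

Divide and conquer:
  Merge [18] + [18] -> [18, 18]
  Merge [0] + [7] -> [0, 7]
  Merge [18, 18] + [0, 7] -> [0, 7, 18, 18]


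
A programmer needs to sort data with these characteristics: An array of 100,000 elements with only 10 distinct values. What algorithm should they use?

Best choice: 3-way quicksort or Counting sort
Reason: 3-way (Dutch national flag) partitioning groups every copy of the pivot together, so with only d=10 distinct keys quicksort finishes in O(n log d) expected time, which is effectively linear; counting sort runs in O(n + k) where k is the size of the key range (not the number of distinct values), so it is linear when the 10 values are integers drawn from a small known range


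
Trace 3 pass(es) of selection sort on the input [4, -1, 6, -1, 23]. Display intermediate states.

Pass 1: Select minimum -1 at index 1, swap -> [-1, 4, 6, -1, 23]
Pass 2: Select minimum -1 at index 3, swap -> [-1, -1, 6, 4, 23]
Pass 3: Select minimum 4 at index 3, swap -> [-1, -1, 4, 6, 23]


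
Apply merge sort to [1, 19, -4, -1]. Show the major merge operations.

Divide and conquer:
  Merge [1] + [19] -> [1, 19]
  Merge [-4] + [-1] -> [-4, -1]
  Merge [1, 19] + [-4, -1] -> [-4, -1, 1, 19]


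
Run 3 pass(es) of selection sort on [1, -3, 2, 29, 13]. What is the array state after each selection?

Pass 1: Select minimum -3 at index 1, swap -> [-3, 1, 2, 29, 13]
Pass 2: Select minimum 1 at index 1, swap -> [-3, 1, 2, 29, 13]
Pass 3: Select minimum 2 at index 2, swap -> [-3, 1, 2, 29, 13]


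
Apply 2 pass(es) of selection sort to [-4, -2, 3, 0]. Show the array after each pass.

Pass 1: Select minimum -4 at index 0, swap -> [-4, -2, 3, 0]
Pass 2: Select minimum -2 at index 1, swap -> [-4, -2, 3, 0]


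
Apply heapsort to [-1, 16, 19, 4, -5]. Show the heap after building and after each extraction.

Build heap: [19, 16, -1, 4, -5]
Extract 19: [16, 4, -1, -5, 19]
Extract 16: [4, -5, -1, 16, 19]
Extract 4: [-1, -5, 4, 16, 19]
Extract -1: [-5, -1, 4, 16, 19]


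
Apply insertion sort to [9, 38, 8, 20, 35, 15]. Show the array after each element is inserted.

First element 9 is already 'sorted'
Insert 38: shifted 0 elements -> [9, 38, 8, 20, 35, 15]
Insert 8: shifted 2 elements -> [8, 9, 38, 20, 35, 15]
Insert 20: shifted 1 elements -> [8, 9, 20, 38, 35, 15]
Insert 35: shifted 1 elements -> [8, 9, 20, 35, 38, 15]
Insert 15: shifted 3 elements -> [8, 9, 15, 20, 35, 38]


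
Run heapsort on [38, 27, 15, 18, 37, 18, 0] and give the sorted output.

Build heap: [38, 37, 18, 18, 27, 15, 0]
Extract 38: [37, 27, 18, 18, 0, 15, 38]
Extract 37: [27, 18, 18, 15, 0, 37, 38]
Extract 27: [18, 15, 18, 0, 27, 37, 38]
Extract 18: [18, 15, 0, 18, 27, 37, 38]
Extract 18: [15, 0, 18, 18, 27, 37, 38]
Extract 15: [0, 15, 18, 18, 27, 37, 38]


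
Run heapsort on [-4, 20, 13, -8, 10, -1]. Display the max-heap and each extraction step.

Build heap: [20, 10, 13, -8, -4, -1]
Extract 20: [13, 10, -1, -8, -4, 20]
Extract 13: [10, -4, -1, -8, 13, 20]
Extract 10: [-1, -4, -8, 10, 13, 20]
Extract -1: [-4, -8, -1, 10, 13, 20]
Extract -4: [-8, -4, -1, 10, 13, 20]


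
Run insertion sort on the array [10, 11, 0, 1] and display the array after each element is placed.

First element 10 is already 'sorted'
Insert 11: shifted 0 elements -> [10, 11, 0, 1]
Insert 0: shifted 2 elements -> [0, 10, 11, 1]
Insert 1: shifted 2 elements -> [0, 1, 10, 11]


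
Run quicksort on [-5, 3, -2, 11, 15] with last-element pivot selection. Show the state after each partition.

Partition 1: pivot=15 at index 4 -> [-5, 3, -2, 11, 15]
Partition 2: pivot=11 at index 3 -> [-5, 3, -2, 11, 15]
Partition 3: pivot=-2 at index 1 -> [-5, -2, 3, 11, 15]


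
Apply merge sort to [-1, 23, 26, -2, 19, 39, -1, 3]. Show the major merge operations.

Divide and conquer:
  Merge [-1] + [23] -> [-1, 23]
  Merge [26] + [-2] -> [-2, 26]
  Merge [-1, 23] + [-2, 26] -> [-2, -1, 23, 26]
  Merge [19] + [39] -> [19, 39]
  Merge [-1] + [3] -> [-1, 3]
  Merge [19, 39] + [-1, 3] -> [-1, 3, 19, 39]
  Merge [-2, -1, 23, 26] + [-1, 3, 19, 39] -> [-2, -1, -1, 3, 19, 23, 26, 39]


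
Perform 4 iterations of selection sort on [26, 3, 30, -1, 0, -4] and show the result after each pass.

Pass 1: Select minimum -4 at index 5, swap -> [-4, 3, 30, -1, 0, 26]
Pass 2: Select minimum -1 at index 3, swap -> [-4, -1, 30, 3, 0, 26]
Pass 3: Select minimum 0 at index 4, swap -> [-4, -1, 0, 3, 30, 26]
Pass 4: Select minimum 3 at index 3, swap -> [-4, -1, 0, 3, 30, 26]


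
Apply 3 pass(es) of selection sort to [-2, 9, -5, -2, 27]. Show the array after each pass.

Pass 1: Select minimum -5 at index 2, swap -> [-5, 9, -2, -2, 27]
Pass 2: Select minimum -2 at index 2, swap -> [-5, -2, 9, -2, 27]
Pass 3: Select minimum -2 at index 3, swap -> [-5, -2, -2, 9, 27]


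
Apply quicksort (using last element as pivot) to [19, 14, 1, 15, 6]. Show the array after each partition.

Partition 1: pivot=6 at index 1 -> [1, 6, 19, 15, 14]
Partition 2: pivot=14 at index 2 -> [1, 6, 14, 15, 19]
Partition 3: pivot=19 at index 4 -> [1, 6, 14, 15, 19]


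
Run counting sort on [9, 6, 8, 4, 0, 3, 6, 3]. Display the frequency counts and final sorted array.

Count array: [1, 0, 0, 2, 1, 0, 2, 0, 1, 1]
(count[i] = number of elements equal to i)
Cumulative count: [1, 1, 1, 3, 4, 4, 6, 6, 7, 8]
Sorted: [0, 3, 3, 4, 6, 6, 8, 9]


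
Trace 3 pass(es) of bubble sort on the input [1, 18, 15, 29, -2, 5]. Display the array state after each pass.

After pass 1: [1, 15, 18, -2, 5, 29] (3 swaps)
After pass 2: [1, 15, -2, 5, 18, 29] (2 swaps)
After pass 3: [1, -2, 5, 15, 18, 29] (2 swaps)
Total swaps: 7


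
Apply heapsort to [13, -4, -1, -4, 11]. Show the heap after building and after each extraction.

Build heap: [13, 11, -1, -4, -4]
Extract 13: [11, -4, -1, -4, 13]
Extract 11: [-1, -4, -4, 11, 13]
Extract -1: [-4, -4, -1, 11, 13]
Extract -4: [-4, -4, -1, 11, 13]


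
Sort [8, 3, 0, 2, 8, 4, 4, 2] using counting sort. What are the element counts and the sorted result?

Count array: [1, 0, 2, 1, 2, 0, 0, 0, 2]
(count[i] = number of elements equal to i)
Cumulative count: [1, 1, 3, 4, 6, 6, 6, 6, 8]
Sorted: [0, 2, 2, 3, 4, 4, 8, 8]


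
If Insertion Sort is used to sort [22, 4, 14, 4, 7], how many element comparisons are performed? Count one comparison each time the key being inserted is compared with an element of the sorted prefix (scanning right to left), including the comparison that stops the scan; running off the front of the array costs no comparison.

Insert 4: 22 > 4 (shift), reached front = 1 comparison(s) -> [4, 22, 14, 4, 7]
Insert 14: 22 > 14 (shift), 4 <= 14 (stop) = 2 comparison(s) -> [4, 14, 22, 4, 7]
Insert 4: 22 > 4 (shift), 14 > 4 (shift), 4 <= 4 (stop) = 3 comparison(s) -> [4, 4, 14, 22, 7]
Insert 7: 22 > 7 (shift), 14 > 7 (shift), 4 <= 7 (stop) = 3 comparison(s) -> [4, 4, 7, 14, 22]
Total comparisons: 1 + 2 + 3 + 3 = 9


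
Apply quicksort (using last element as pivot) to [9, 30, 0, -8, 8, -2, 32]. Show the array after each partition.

Partition 1: pivot=32 at index 6 -> [9, 30, 0, -8, 8, -2, 32]
Partition 2: pivot=-2 at index 1 -> [-8, -2, 0, 9, 8, 30, 32]
Partition 3: pivot=30 at index 5 -> [-8, -2, 0, 9, 8, 30, 32]
Partition 4: pivot=8 at index 3 -> [-8, -2, 0, 8, 9, 30, 32]


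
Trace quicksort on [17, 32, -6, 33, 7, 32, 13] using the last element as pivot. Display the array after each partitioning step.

Partition 1: pivot=13 at index 2 -> [-6, 7, 13, 33, 32, 32, 17]
Partition 2: pivot=7 at index 1 -> [-6, 7, 13, 33, 32, 32, 17]
Partition 3: pivot=17 at index 3 -> [-6, 7, 13, 17, 32, 32, 33]
Partition 4: pivot=33 at index 6 -> [-6, 7, 13, 17, 32, 32, 33]
Partition 5: pivot=32 at index 5 -> [-6, 7, 13, 17, 32, 32, 33]


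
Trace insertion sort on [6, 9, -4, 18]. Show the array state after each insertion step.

First element 6 is already 'sorted'
Insert 9: shifted 0 elements -> [6, 9, -4, 18]
Insert -4: shifted 2 elements -> [-4, 6, 9, 18]
Insert 18: shifted 0 elements -> [-4, 6, 9, 18]


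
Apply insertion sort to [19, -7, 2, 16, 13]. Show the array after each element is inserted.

First element 19 is already 'sorted'
Insert -7: shifted 1 elements -> [-7, 19, 2, 16, 13]
Insert 2: shifted 1 elements -> [-7, 2, 19, 16, 13]
Insert 16: shifted 1 elements -> [-7, 2, 16, 19, 13]
Insert 13: shifted 2 elements -> [-7, 2, 13, 16, 19]


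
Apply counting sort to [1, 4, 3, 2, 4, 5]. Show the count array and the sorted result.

Count array: [0, 1, 1, 1, 2, 1]
(count[i] = number of elements equal to i)
Cumulative count: [0, 1, 2, 3, 5, 6]
Sorted: [1, 2, 3, 4, 4, 5]


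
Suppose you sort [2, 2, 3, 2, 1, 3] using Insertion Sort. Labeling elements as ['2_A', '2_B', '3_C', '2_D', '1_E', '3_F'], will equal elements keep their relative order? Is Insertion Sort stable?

Trace Insertion Sort on the labeled array (the key is the number; the letter only tracks identity):
  Insert 2_B at index 1: [2_A, 2_B, 3_C, 2_D, 1_E, 3_F]
  Insert 3_C at index 2: [2_A, 2_B, 3_C, 2_D, 1_E, 3_F]
  Insert 2_D at index 2: [2_A, 2_B, 2_D, 3_C, 1_E, 3_F]
  Insert 1_E at index 0: [1_E, 2_A, 2_B, 2_D, 3_C, 3_F]
  Insert 3_F at index 5: [1_E, 2_A, 2_B, 2_D, 3_C, 3_F]
Final order: [1_E, 2_A, 2_B, 2_D, 3_C, 3_F]
Equal keys:
  value 2: originally 2_A, 2_B, 2_D; after sorting 2_A, 2_B, 2_D -> order preserved
  value 3: originally 3_C, 3_F; after sorting 3_C, 3_F -> order preserved
All equal keys kept their original relative order. Insertion Sort is stable: elements are shifted only while they are strictly greater than the key, so a key is inserted after any equal elements already placed.
Answer: Stable


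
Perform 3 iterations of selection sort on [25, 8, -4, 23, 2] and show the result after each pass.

Pass 1: Select minimum -4 at index 2, swap -> [-4, 8, 25, 23, 2]
Pass 2: Select minimum 2 at index 4, swap -> [-4, 2, 25, 23, 8]
Pass 3: Select minimum 8 at index 4, swap -> [-4, 2, 8, 23, 25]


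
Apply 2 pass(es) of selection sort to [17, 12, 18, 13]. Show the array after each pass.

Pass 1: Select minimum 12 at index 1, swap -> [12, 17, 18, 13]
Pass 2: Select minimum 13 at index 3, swap -> [12, 13, 18, 17]


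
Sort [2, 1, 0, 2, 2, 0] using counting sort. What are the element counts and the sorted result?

Count array: [2, 1, 3]
(count[i] = number of elements equal to i)
Cumulative count: [2, 3, 6]
Sorted: [0, 0, 1, 2, 2, 2]


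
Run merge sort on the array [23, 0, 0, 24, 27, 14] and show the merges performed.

Divide and conquer:
  Merge [0] + [0] -> [0, 0]
  Merge [23] + [0, 0] -> [0, 0, 23]
  Merge [27] + [14] -> [14, 27]
  Merge [24] + [14, 27] -> [14, 24, 27]
  Merge [0, 0, 23] + [14, 24, 27] -> [0, 0, 14, 23, 24, 27]


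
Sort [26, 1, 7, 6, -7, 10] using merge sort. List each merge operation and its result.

Divide and conquer:
  Merge [1] + [7] -> [1, 7]
  Merge [26] + [1, 7] -> [1, 7, 26]
  Merge [-7] + [10] -> [-7, 10]
  Merge [6] + [-7, 10] -> [-7, 6, 10]
  Merge [1, 7, 26] + [-7, 6, 10] -> [-7, 1, 6, 7, 10, 26]


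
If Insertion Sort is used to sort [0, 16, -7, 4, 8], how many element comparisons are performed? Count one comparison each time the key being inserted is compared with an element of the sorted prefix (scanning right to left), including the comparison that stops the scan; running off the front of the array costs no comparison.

Insert 16: 0 <= 16 (stop) = 1 comparison(s) -> [0, 16, -7, 4, 8]
Insert -7: 16 > -7 (shift), 0 > -7 (shift), reached front = 2 comparison(s) -> [-7, 0, 16, 4, 8]
Insert 4: 16 > 4 (shift), 0 <= 4 (stop) = 2 comparison(s) -> [-7, 0, 4, 16, 8]
Insert 8: 16 > 8 (shift), 4 <= 8 (stop) = 2 comparison(s) -> [-7, 0, 4, 8, 16]
Total comparisons: 1 + 2 + 2 + 2 = 7
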